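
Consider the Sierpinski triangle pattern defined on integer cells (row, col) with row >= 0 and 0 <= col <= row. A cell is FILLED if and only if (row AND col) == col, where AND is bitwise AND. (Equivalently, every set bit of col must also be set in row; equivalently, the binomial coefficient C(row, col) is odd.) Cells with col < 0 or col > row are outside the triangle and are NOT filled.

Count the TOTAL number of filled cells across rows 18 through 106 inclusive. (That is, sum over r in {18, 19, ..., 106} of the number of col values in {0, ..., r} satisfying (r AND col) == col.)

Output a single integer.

Answer: 1276

Derivation:
r18=10010 pc2: +4 =4
r19=10011 pc3: +8 =12
r20=10100 pc2: +4 =16
r21=10101 pc3: +8 =24
r22=10110 pc3: +8 =32
r23=10111 pc4: +16 =48
r24=11000 pc2: +4 =52
r25=11001 pc3: +8 =60
r26=11010 pc3: +8 =68
r27=11011 pc4: +16 =84
r28=11100 pc3: +8 =92
r29=11101 pc4: +16 =108
r30=11110 pc4: +16 =124
r31=11111 pc5: +32 =156
r32=100000 pc1: +2 =158
r33=100001 pc2: +4 =162
r34=100010 pc2: +4 =166
r35=100011 pc3: +8 =174
r36=100100 pc2: +4 =178
r37=100101 pc3: +8 =186
r38=100110 pc3: +8 =194
r39=100111 pc4: +16 =210
r40=101000 pc2: +4 =214
r41=101001 pc3: +8 =222
r42=101010 pc3: +8 =230
r43=101011 pc4: +16 =246
r44=101100 pc3: +8 =254
r45=101101 pc4: +16 =270
r46=101110 pc4: +16 =286
r47=101111 pc5: +32 =318
r48=110000 pc2: +4 =322
r49=110001 pc3: +8 =330
r50=110010 pc3: +8 =338
r51=110011 pc4: +16 =354
r52=110100 pc3: +8 =362
r53=110101 pc4: +16 =378
r54=110110 pc4: +16 =394
r55=110111 pc5: +32 =426
r56=111000 pc3: +8 =434
r57=111001 pc4: +16 =450
r58=111010 pc4: +16 =466
r59=111011 pc5: +32 =498
r60=111100 pc4: +16 =514
r61=111101 pc5: +32 =546
r62=111110 pc5: +32 =578
r63=111111 pc6: +64 =642
r64=1000000 pc1: +2 =644
r65=1000001 pc2: +4 =648
r66=1000010 pc2: +4 =652
r67=1000011 pc3: +8 =660
r68=1000100 pc2: +4 =664
r69=1000101 pc3: +8 =672
r70=1000110 pc3: +8 =680
r71=1000111 pc4: +16 =696
r72=1001000 pc2: +4 =700
r73=1001001 pc3: +8 =708
r74=1001010 pc3: +8 =716
r75=1001011 pc4: +16 =732
r76=1001100 pc3: +8 =740
r77=1001101 pc4: +16 =756
r78=1001110 pc4: +16 =772
r79=1001111 pc5: +32 =804
r80=1010000 pc2: +4 =808
r81=1010001 pc3: +8 =816
r82=1010010 pc3: +8 =824
r83=1010011 pc4: +16 =840
r84=1010100 pc3: +8 =848
r85=1010101 pc4: +16 =864
r86=1010110 pc4: +16 =880
r87=1010111 pc5: +32 =912
r88=1011000 pc3: +8 =920
r89=1011001 pc4: +16 =936
r90=1011010 pc4: +16 =952
r91=1011011 pc5: +32 =984
r92=1011100 pc4: +16 =1000
r93=1011101 pc5: +32 =1032
r94=1011110 pc5: +32 =1064
r95=1011111 pc6: +64 =1128
r96=1100000 pc2: +4 =1132
r97=1100001 pc3: +8 =1140
r98=1100010 pc3: +8 =1148
r99=1100011 pc4: +16 =1164
r100=1100100 pc3: +8 =1172
r101=1100101 pc4: +16 =1188
r102=1100110 pc4: +16 =1204
r103=1100111 pc5: +32 =1236
r104=1101000 pc3: +8 =1244
r105=1101001 pc4: +16 =1260
r106=1101010 pc4: +16 =1276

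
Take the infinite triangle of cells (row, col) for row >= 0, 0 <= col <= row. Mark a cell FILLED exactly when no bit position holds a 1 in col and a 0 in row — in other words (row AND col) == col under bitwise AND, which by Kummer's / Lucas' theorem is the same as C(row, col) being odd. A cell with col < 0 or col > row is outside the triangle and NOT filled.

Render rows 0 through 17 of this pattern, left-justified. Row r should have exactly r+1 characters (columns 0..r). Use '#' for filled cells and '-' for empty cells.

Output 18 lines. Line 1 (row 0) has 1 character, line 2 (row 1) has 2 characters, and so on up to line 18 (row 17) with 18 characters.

Answer: #
##
#-#
####
#---#
##--##
#-#-#-#
########
#-------#
##------##
#-#-----#-#
####----####
#---#---#---#
##--##--##--##
#-#-#-#-#-#-#-#
################
#---------------#
##--------------##

Derivation:
r0=0: #
r1=1: ##
r2=10: #-#
r3=11: ####
r4=100: #---#
r5=101: ##--##
r6=110: #-#-#-#
r7=111: ########
r8=1000: #-------#
r9=1001: ##------##
r10=1010: #-#-----#-#
r11=1011: ####----####
r12=1100: #---#---#---#
r13=1101: ##--##--##--##
r14=1110: #-#-#-#-#-#-#-#
r15=1111: ################
r16=10000: #---------------#
r17=10001: ##--------------##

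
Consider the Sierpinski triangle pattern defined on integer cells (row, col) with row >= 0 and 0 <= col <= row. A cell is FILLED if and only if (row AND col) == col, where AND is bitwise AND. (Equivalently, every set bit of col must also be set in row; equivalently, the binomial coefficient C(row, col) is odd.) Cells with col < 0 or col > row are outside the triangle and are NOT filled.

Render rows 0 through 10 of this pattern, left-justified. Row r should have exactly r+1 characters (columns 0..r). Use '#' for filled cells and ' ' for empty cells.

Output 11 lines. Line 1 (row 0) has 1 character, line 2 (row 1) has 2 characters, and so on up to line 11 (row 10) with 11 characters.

Answer: #
##
# #
####
#   #
##  ##
# # # #
########
#       #
##      ##
# #     # #

Derivation:
r0=0: #
r1=1: ##
r2=10: # #
r3=11: ####
r4=100: #   #
r5=101: ##  ##
r6=110: # # # #
r7=111: ########
r8=1000: #       #
r9=1001: ##      ##
r10=1010: # #     # #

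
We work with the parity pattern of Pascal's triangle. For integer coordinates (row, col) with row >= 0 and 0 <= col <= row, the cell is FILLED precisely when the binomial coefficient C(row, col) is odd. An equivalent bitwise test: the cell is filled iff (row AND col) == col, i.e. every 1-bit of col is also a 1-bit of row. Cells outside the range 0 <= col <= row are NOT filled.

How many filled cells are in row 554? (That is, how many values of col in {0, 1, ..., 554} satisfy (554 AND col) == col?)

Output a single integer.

Answer: 16

Derivation:
554 in binary = 1000101010
popcount(554) = number of 1-bits in 1000101010 = 4
A col c satisfies (554 AND c) == c iff every set bit of c is also set in 554; each of the 4 set bits of 554 can independently be on or off in c.
count = 2^4 = 16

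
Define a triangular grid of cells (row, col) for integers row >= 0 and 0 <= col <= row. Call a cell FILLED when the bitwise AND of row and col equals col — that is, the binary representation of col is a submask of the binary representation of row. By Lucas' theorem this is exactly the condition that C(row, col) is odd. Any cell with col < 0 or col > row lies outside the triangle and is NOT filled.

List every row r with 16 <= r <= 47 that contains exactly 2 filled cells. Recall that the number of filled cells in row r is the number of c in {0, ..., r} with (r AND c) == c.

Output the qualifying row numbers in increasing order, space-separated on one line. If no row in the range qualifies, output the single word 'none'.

Answer: 16 32

Derivation:
Row r has 2^popcount(r) filled cells, so we need popcount(r) = log2(2) = 1.
Scan r = 16..47 and keep those with exactly 1 one-bits:
r=16=10000 popcount=1 -> KEEP
r=17=10001 popcount=2 -> skip
r=18=10010 popcount=2 -> skip
r=19=10011 popcount=3 -> skip
r=20=10100 popcount=2 -> skip
r=21=10101 popcount=3 -> skip
r=22=10110 popcount=3 -> skip
r=23=10111 popcount=4 -> skip
r=24=11000 popcount=2 -> skip
r=25=11001 popcount=3 -> skip
r=26=11010 popcount=3 -> skip
r=27=11011 popcount=4 -> skip
r=28=11100 popcount=3 -> skip
r=29=11101 popcount=4 -> skip
r=30=11110 popcount=4 -> skip
r=31=11111 popcount=5 -> skip
r=32=100000 popcount=1 -> KEEP
r=33=100001 popcount=2 -> skip
r=34=100010 popcount=2 -> skip
r=35=100011 popcount=3 -> skip
r=36=100100 popcount=2 -> skip
r=37=100101 popcount=3 -> skip
r=38=100110 popcount=3 -> skip
r=39=100111 popcount=4 -> skip
r=40=101000 popcount=2 -> skip
r=41=101001 popcount=3 -> skip
r=42=101010 popcount=3 -> skip
r=43=101011 popcount=4 -> skip
r=44=101100 popcount=3 -> skip
r=45=101101 popcount=4 -> skip
r=46=101110 popcount=4 -> skip
r=47=101111 popcount=5 -> skip
Kept rows: 16 32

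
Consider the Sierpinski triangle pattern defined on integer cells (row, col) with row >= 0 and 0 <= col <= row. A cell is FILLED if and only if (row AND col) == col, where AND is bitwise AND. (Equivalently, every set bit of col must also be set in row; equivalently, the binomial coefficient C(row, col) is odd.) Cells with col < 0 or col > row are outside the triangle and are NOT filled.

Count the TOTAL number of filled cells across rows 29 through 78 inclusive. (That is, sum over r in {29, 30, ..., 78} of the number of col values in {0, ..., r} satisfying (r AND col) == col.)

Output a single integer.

Answer: 680

Derivation:
r29=11101 pc4: +16 =16
r30=11110 pc4: +16 =32
r31=11111 pc5: +32 =64
r32=100000 pc1: +2 =66
r33=100001 pc2: +4 =70
r34=100010 pc2: +4 =74
r35=100011 pc3: +8 =82
r36=100100 pc2: +4 =86
r37=100101 pc3: +8 =94
r38=100110 pc3: +8 =102
r39=100111 pc4: +16 =118
r40=101000 pc2: +4 =122
r41=101001 pc3: +8 =130
r42=101010 pc3: +8 =138
r43=101011 pc4: +16 =154
r44=101100 pc3: +8 =162
r45=101101 pc4: +16 =178
r46=101110 pc4: +16 =194
r47=101111 pc5: +32 =226
r48=110000 pc2: +4 =230
r49=110001 pc3: +8 =238
r50=110010 pc3: +8 =246
r51=110011 pc4: +16 =262
r52=110100 pc3: +8 =270
r53=110101 pc4: +16 =286
r54=110110 pc4: +16 =302
r55=110111 pc5: +32 =334
r56=111000 pc3: +8 =342
r57=111001 pc4: +16 =358
r58=111010 pc4: +16 =374
r59=111011 pc5: +32 =406
r60=111100 pc4: +16 =422
r61=111101 pc5: +32 =454
r62=111110 pc5: +32 =486
r63=111111 pc6: +64 =550
r64=1000000 pc1: +2 =552
r65=1000001 pc2: +4 =556
r66=1000010 pc2: +4 =560
r67=1000011 pc3: +8 =568
r68=1000100 pc2: +4 =572
r69=1000101 pc3: +8 =580
r70=1000110 pc3: +8 =588
r71=1000111 pc4: +16 =604
r72=1001000 pc2: +4 =608
r73=1001001 pc3: +8 =616
r74=1001010 pc3: +8 =624
r75=1001011 pc4: +16 =640
r76=1001100 pc3: +8 =648
r77=1001101 pc4: +16 =664
r78=1001110 pc4: +16 =680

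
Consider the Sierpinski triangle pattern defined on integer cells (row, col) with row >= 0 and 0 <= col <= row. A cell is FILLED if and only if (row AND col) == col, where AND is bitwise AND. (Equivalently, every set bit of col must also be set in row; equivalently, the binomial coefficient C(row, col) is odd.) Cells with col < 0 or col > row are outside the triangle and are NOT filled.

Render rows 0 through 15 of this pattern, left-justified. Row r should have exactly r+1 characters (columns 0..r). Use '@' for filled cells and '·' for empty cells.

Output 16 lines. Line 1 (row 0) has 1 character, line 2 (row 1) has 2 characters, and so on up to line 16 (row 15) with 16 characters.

Answer: @
@@
@·@
@@@@
@···@
@@··@@
@·@·@·@
@@@@@@@@
@·······@
@@······@@
@·@·····@·@
@@@@····@@@@
@···@···@···@
@@··@@··@@··@@
@·@·@·@·@·@·@·@
@@@@@@@@@@@@@@@@

Derivation:
r0=0: @
r1=1: @@
r2=10: @·@
r3=11: @@@@
r4=100: @···@
r5=101: @@··@@
r6=110: @·@·@·@
r7=111: @@@@@@@@
r8=1000: @·······@
r9=1001: @@······@@
r10=1010: @·@·····@·@
r11=1011: @@@@····@@@@
r12=1100: @···@···@···@
r13=1101: @@··@@··@@··@@
r14=1110: @·@·@·@·@·@·@·@
r15=1111: @@@@@@@@@@@@@@@@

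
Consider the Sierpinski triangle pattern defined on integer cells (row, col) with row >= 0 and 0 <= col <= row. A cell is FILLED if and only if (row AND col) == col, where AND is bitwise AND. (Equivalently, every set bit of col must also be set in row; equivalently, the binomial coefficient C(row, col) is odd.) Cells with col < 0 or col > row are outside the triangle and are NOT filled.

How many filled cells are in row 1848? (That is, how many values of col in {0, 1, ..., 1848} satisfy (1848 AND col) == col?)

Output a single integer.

1848 in binary = 11100111000
popcount(1848) = number of 1-bits in 11100111000 = 6
A col c satisfies (1848 AND c) == c iff every set bit of c is also set in 1848; each of the 6 set bits of 1848 can independently be on or off in c.
count = 2^6 = 64

Answer: 64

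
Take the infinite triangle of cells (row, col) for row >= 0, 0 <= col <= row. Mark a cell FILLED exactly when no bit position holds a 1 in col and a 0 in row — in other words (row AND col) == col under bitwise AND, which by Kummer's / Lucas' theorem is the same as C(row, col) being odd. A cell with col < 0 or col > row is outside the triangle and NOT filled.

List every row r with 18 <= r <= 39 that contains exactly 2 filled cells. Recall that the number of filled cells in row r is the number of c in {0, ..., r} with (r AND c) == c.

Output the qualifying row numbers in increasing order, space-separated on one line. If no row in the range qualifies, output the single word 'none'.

Row r has 2^popcount(r) filled cells, so we need popcount(r) = log2(2) = 1.
Scan r = 18..39 and keep those with exactly 1 one-bits:
r=18=10010 popcount=2 -> skip
r=19=10011 popcount=3 -> skip
r=20=10100 popcount=2 -> skip
r=21=10101 popcount=3 -> skip
r=22=10110 popcount=3 -> skip
r=23=10111 popcount=4 -> skip
r=24=11000 popcount=2 -> skip
r=25=11001 popcount=3 -> skip
r=26=11010 popcount=3 -> skip
r=27=11011 popcount=4 -> skip
r=28=11100 popcount=3 -> skip
r=29=11101 popcount=4 -> skip
r=30=11110 popcount=4 -> skip
r=31=11111 popcount=5 -> skip
r=32=100000 popcount=1 -> KEEP
r=33=100001 popcount=2 -> skip
r=34=100010 popcount=2 -> skip
r=35=100011 popcount=3 -> skip
r=36=100100 popcount=2 -> skip
r=37=100101 popcount=3 -> skip
r=38=100110 popcount=3 -> skip
r=39=100111 popcount=4 -> skip
Kept rows: 32

Answer: 32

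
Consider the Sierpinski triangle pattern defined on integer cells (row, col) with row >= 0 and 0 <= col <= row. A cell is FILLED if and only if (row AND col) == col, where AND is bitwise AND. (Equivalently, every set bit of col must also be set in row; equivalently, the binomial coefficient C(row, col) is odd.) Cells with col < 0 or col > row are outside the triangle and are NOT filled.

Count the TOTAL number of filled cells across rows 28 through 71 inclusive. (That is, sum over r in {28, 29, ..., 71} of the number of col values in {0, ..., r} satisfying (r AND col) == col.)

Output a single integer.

r28=11100 pc3: +8 =8
r29=11101 pc4: +16 =24
r30=11110 pc4: +16 =40
r31=11111 pc5: +32 =72
r32=100000 pc1: +2 =74
r33=100001 pc2: +4 =78
r34=100010 pc2: +4 =82
r35=100011 pc3: +8 =90
r36=100100 pc2: +4 =94
r37=100101 pc3: +8 =102
r38=100110 pc3: +8 =110
r39=100111 pc4: +16 =126
r40=101000 pc2: +4 =130
r41=101001 pc3: +8 =138
r42=101010 pc3: +8 =146
r43=101011 pc4: +16 =162
r44=101100 pc3: +8 =170
r45=101101 pc4: +16 =186
r46=101110 pc4: +16 =202
r47=101111 pc5: +32 =234
r48=110000 pc2: +4 =238
r49=110001 pc3: +8 =246
r50=110010 pc3: +8 =254
r51=110011 pc4: +16 =270
r52=110100 pc3: +8 =278
r53=110101 pc4: +16 =294
r54=110110 pc4: +16 =310
r55=110111 pc5: +32 =342
r56=111000 pc3: +8 =350
r57=111001 pc4: +16 =366
r58=111010 pc4: +16 =382
r59=111011 pc5: +32 =414
r60=111100 pc4: +16 =430
r61=111101 pc5: +32 =462
r62=111110 pc5: +32 =494
r63=111111 pc6: +64 =558
r64=1000000 pc1: +2 =560
r65=1000001 pc2: +4 =564
r66=1000010 pc2: +4 =568
r67=1000011 pc3: +8 =576
r68=1000100 pc2: +4 =580
r69=1000101 pc3: +8 =588
r70=1000110 pc3: +8 =596
r71=1000111 pc4: +16 =612

Answer: 612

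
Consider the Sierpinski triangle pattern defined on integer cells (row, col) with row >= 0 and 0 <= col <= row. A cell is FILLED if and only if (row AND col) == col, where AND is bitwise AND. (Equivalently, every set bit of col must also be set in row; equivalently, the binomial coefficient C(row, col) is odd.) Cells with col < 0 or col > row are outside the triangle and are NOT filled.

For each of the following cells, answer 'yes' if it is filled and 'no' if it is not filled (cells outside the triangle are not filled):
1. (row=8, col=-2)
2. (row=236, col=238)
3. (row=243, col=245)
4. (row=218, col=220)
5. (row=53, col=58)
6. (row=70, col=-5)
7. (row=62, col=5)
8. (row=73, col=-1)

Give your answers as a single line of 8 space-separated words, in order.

Answer: no no no no no no no no

Derivation:
(8,-2): col outside [0, 8] -> not filled
(236,238): col outside [0, 236] -> not filled
(243,245): col outside [0, 243] -> not filled
(218,220): col outside [0, 218] -> not filled
(53,58): col outside [0, 53] -> not filled
(70,-5): col outside [0, 70] -> not filled
(62,5): row=0b111110, col=0b101, row AND col = 0b100 = 4; 4 != 5 -> empty
(73,-1): col outside [0, 73] -> not filled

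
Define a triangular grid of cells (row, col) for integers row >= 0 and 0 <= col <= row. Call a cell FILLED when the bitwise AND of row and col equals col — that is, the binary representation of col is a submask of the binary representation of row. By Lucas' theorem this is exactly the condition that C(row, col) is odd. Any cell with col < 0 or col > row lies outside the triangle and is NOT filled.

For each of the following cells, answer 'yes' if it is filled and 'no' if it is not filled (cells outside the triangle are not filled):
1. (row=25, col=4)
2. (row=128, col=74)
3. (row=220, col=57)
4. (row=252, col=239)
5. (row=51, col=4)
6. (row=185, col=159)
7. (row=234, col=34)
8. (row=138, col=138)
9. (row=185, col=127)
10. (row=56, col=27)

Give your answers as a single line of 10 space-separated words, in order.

(25,4): row=0b11001, col=0b100, row AND col = 0b0 = 0; 0 != 4 -> empty
(128,74): row=0b10000000, col=0b1001010, row AND col = 0b0 = 0; 0 != 74 -> empty
(220,57): row=0b11011100, col=0b111001, row AND col = 0b11000 = 24; 24 != 57 -> empty
(252,239): row=0b11111100, col=0b11101111, row AND col = 0b11101100 = 236; 236 != 239 -> empty
(51,4): row=0b110011, col=0b100, row AND col = 0b0 = 0; 0 != 4 -> empty
(185,159): row=0b10111001, col=0b10011111, row AND col = 0b10011001 = 153; 153 != 159 -> empty
(234,34): row=0b11101010, col=0b100010, row AND col = 0b100010 = 34; 34 == 34 -> filled
(138,138): row=0b10001010, col=0b10001010, row AND col = 0b10001010 = 138; 138 == 138 -> filled
(185,127): row=0b10111001, col=0b1111111, row AND col = 0b111001 = 57; 57 != 127 -> empty
(56,27): row=0b111000, col=0b11011, row AND col = 0b11000 = 24; 24 != 27 -> empty

Answer: no no no no no no yes yes no no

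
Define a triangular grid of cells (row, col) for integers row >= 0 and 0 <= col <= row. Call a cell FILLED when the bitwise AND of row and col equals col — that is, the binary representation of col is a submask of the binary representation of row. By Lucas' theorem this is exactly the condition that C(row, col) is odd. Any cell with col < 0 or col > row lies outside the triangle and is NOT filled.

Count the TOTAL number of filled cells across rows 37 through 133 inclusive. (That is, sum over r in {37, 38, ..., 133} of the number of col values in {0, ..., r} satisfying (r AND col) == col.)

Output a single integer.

r37=100101 pc3: +8 =8
r38=100110 pc3: +8 =16
r39=100111 pc4: +16 =32
r40=101000 pc2: +4 =36
r41=101001 pc3: +8 =44
r42=101010 pc3: +8 =52
r43=101011 pc4: +16 =68
r44=101100 pc3: +8 =76
r45=101101 pc4: +16 =92
r46=101110 pc4: +16 =108
r47=101111 pc5: +32 =140
r48=110000 pc2: +4 =144
r49=110001 pc3: +8 =152
r50=110010 pc3: +8 =160
r51=110011 pc4: +16 =176
r52=110100 pc3: +8 =184
r53=110101 pc4: +16 =200
r54=110110 pc4: +16 =216
r55=110111 pc5: +32 =248
r56=111000 pc3: +8 =256
r57=111001 pc4: +16 =272
r58=111010 pc4: +16 =288
r59=111011 pc5: +32 =320
r60=111100 pc4: +16 =336
r61=111101 pc5: +32 =368
r62=111110 pc5: +32 =400
r63=111111 pc6: +64 =464
r64=1000000 pc1: +2 =466
r65=1000001 pc2: +4 =470
r66=1000010 pc2: +4 =474
r67=1000011 pc3: +8 =482
r68=1000100 pc2: +4 =486
r69=1000101 pc3: +8 =494
r70=1000110 pc3: +8 =502
r71=1000111 pc4: +16 =518
r72=1001000 pc2: +4 =522
r73=1001001 pc3: +8 =530
r74=1001010 pc3: +8 =538
r75=1001011 pc4: +16 =554
r76=1001100 pc3: +8 =562
r77=1001101 pc4: +16 =578
r78=1001110 pc4: +16 =594
r79=1001111 pc5: +32 =626
r80=1010000 pc2: +4 =630
r81=1010001 pc3: +8 =638
r82=1010010 pc3: +8 =646
r83=1010011 pc4: +16 =662
r84=1010100 pc3: +8 =670
r85=1010101 pc4: +16 =686
r86=1010110 pc4: +16 =702
r87=1010111 pc5: +32 =734
r88=1011000 pc3: +8 =742
r89=1011001 pc4: +16 =758
r90=1011010 pc4: +16 =774
r91=1011011 pc5: +32 =806
r92=1011100 pc4: +16 =822
r93=1011101 pc5: +32 =854
r94=1011110 pc5: +32 =886
r95=1011111 pc6: +64 =950
r96=1100000 pc2: +4 =954
r97=1100001 pc3: +8 =962
r98=1100010 pc3: +8 =970
r99=1100011 pc4: +16 =986
r100=1100100 pc3: +8 =994
r101=1100101 pc4: +16 =1010
r102=1100110 pc4: +16 =1026
r103=1100111 pc5: +32 =1058
r104=1101000 pc3: +8 =1066
r105=1101001 pc4: +16 =1082
r106=1101010 pc4: +16 =1098
r107=1101011 pc5: +32 =1130
r108=1101100 pc4: +16 =1146
r109=1101101 pc5: +32 =1178
r110=1101110 pc5: +32 =1210
r111=1101111 pc6: +64 =1274
r112=1110000 pc3: +8 =1282
r113=1110001 pc4: +16 =1298
r114=1110010 pc4: +16 =1314
r115=1110011 pc5: +32 =1346
r116=1110100 pc4: +16 =1362
r117=1110101 pc5: +32 =1394
r118=1110110 pc5: +32 =1426
r119=1110111 pc6: +64 =1490
r120=1111000 pc4: +16 =1506
r121=1111001 pc5: +32 =1538
r122=1111010 pc5: +32 =1570
r123=1111011 pc6: +64 =1634
r124=1111100 pc5: +32 =1666
r125=1111101 pc6: +64 =1730
r126=1111110 pc6: +64 =1794
r127=1111111 pc7: +128 =1922
r128=10000000 pc1: +2 =1924
r129=10000001 pc2: +4 =1928
r130=10000010 pc2: +4 =1932
r131=10000011 pc3: +8 =1940
r132=10000100 pc2: +4 =1944
r133=10000101 pc3: +8 =1952

Answer: 1952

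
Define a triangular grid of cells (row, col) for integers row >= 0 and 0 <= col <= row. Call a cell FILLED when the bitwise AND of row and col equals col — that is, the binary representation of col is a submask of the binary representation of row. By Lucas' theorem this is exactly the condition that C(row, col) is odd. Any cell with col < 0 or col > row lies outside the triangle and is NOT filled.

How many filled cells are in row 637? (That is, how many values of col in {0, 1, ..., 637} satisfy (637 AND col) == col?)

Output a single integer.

637 in binary = 1001111101
popcount(637) = number of 1-bits in 1001111101 = 7
A col c satisfies (637 AND c) == c iff every set bit of c is also set in 637; each of the 7 set bits of 637 can independently be on or off in c.
count = 2^7 = 128

Answer: 128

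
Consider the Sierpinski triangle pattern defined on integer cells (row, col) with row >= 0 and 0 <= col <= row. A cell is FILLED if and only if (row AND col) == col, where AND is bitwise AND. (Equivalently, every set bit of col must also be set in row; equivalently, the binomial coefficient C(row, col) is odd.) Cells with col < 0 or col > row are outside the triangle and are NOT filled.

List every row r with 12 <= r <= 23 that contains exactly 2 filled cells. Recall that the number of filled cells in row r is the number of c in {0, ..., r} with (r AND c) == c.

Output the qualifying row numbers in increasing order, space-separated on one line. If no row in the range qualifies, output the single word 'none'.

Answer: 16

Derivation:
Row r has 2^popcount(r) filled cells, so we need popcount(r) = log2(2) = 1.
Scan r = 12..23 and keep those with exactly 1 one-bits:
r=12=1100 popcount=2 -> skip
r=13=1101 popcount=3 -> skip
r=14=1110 popcount=3 -> skip
r=15=1111 popcount=4 -> skip
r=16=10000 popcount=1 -> KEEP
r=17=10001 popcount=2 -> skip
r=18=10010 popcount=2 -> skip
r=19=10011 popcount=3 -> skip
r=20=10100 popcount=2 -> skip
r=21=10101 popcount=3 -> skip
r=22=10110 popcount=3 -> skip
r=23=10111 popcount=4 -> skip
Kept rows: 16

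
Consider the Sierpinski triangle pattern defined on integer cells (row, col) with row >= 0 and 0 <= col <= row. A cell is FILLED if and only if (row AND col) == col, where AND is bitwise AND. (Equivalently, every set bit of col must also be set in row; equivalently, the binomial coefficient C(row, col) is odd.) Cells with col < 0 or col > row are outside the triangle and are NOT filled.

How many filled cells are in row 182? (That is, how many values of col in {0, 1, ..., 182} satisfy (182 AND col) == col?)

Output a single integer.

182 in binary = 10110110
popcount(182) = number of 1-bits in 10110110 = 5
A col c satisfies (182 AND c) == c iff every set bit of c is also set in 182; each of the 5 set bits of 182 can independently be on or off in c.
count = 2^5 = 32

Answer: 32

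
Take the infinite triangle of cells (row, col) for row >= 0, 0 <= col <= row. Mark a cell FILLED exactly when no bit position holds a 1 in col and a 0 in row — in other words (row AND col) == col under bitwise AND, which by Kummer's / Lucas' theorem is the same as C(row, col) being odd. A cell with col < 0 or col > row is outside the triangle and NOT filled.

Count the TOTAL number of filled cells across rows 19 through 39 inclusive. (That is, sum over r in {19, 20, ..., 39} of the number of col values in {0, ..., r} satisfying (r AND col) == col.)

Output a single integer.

Answer: 206

Derivation:
r19=10011 pc3: +8 =8
r20=10100 pc2: +4 =12
r21=10101 pc3: +8 =20
r22=10110 pc3: +8 =28
r23=10111 pc4: +16 =44
r24=11000 pc2: +4 =48
r25=11001 pc3: +8 =56
r26=11010 pc3: +8 =64
r27=11011 pc4: +16 =80
r28=11100 pc3: +8 =88
r29=11101 pc4: +16 =104
r30=11110 pc4: +16 =120
r31=11111 pc5: +32 =152
r32=100000 pc1: +2 =154
r33=100001 pc2: +4 =158
r34=100010 pc2: +4 =162
r35=100011 pc3: +8 =170
r36=100100 pc2: +4 =174
r37=100101 pc3: +8 =182
r38=100110 pc3: +8 =190
r39=100111 pc4: +16 =206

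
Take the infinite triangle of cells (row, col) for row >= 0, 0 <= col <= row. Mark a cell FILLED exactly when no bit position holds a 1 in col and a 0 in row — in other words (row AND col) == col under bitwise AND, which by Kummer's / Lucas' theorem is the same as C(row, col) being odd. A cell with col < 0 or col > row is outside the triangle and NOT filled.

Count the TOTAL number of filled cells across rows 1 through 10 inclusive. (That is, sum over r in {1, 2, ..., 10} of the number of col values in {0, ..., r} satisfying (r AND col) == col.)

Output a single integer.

r1=1 pc1: +2 =2
r2=10 pc1: +2 =4
r3=11 pc2: +4 =8
r4=100 pc1: +2 =10
r5=101 pc2: +4 =14
r6=110 pc2: +4 =18
r7=111 pc3: +8 =26
r8=1000 pc1: +2 =28
r9=1001 pc2: +4 =32
r10=1010 pc2: +4 =36

Answer: 36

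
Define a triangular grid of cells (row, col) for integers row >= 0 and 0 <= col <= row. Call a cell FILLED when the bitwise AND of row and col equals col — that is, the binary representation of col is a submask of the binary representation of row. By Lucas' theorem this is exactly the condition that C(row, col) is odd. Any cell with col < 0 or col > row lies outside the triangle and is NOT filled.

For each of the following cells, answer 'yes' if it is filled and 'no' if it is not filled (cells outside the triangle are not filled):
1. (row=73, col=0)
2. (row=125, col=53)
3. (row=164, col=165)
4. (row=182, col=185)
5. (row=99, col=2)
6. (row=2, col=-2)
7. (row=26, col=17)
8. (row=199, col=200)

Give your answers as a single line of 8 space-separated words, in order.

Answer: yes yes no no yes no no no

Derivation:
(73,0): row=0b1001001, col=0b0, row AND col = 0b0 = 0; 0 == 0 -> filled
(125,53): row=0b1111101, col=0b110101, row AND col = 0b110101 = 53; 53 == 53 -> filled
(164,165): col outside [0, 164] -> not filled
(182,185): col outside [0, 182] -> not filled
(99,2): row=0b1100011, col=0b10, row AND col = 0b10 = 2; 2 == 2 -> filled
(2,-2): col outside [0, 2] -> not filled
(26,17): row=0b11010, col=0b10001, row AND col = 0b10000 = 16; 16 != 17 -> empty
(199,200): col outside [0, 199] -> not filled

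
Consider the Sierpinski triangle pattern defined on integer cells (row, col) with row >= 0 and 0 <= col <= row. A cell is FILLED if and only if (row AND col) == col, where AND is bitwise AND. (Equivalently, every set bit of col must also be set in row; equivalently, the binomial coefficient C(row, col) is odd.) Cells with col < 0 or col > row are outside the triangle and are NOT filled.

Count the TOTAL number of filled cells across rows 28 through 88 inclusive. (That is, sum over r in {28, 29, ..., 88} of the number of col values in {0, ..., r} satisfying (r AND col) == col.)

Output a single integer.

r28=11100 pc3: +8 =8
r29=11101 pc4: +16 =24
r30=11110 pc4: +16 =40
r31=11111 pc5: +32 =72
r32=100000 pc1: +2 =74
r33=100001 pc2: +4 =78
r34=100010 pc2: +4 =82
r35=100011 pc3: +8 =90
r36=100100 pc2: +4 =94
r37=100101 pc3: +8 =102
r38=100110 pc3: +8 =110
r39=100111 pc4: +16 =126
r40=101000 pc2: +4 =130
r41=101001 pc3: +8 =138
r42=101010 pc3: +8 =146
r43=101011 pc4: +16 =162
r44=101100 pc3: +8 =170
r45=101101 pc4: +16 =186
r46=101110 pc4: +16 =202
r47=101111 pc5: +32 =234
r48=110000 pc2: +4 =238
r49=110001 pc3: +8 =246
r50=110010 pc3: +8 =254
r51=110011 pc4: +16 =270
r52=110100 pc3: +8 =278
r53=110101 pc4: +16 =294
r54=110110 pc4: +16 =310
r55=110111 pc5: +32 =342
r56=111000 pc3: +8 =350
r57=111001 pc4: +16 =366
r58=111010 pc4: +16 =382
r59=111011 pc5: +32 =414
r60=111100 pc4: +16 =430
r61=111101 pc5: +32 =462
r62=111110 pc5: +32 =494
r63=111111 pc6: +64 =558
r64=1000000 pc1: +2 =560
r65=1000001 pc2: +4 =564
r66=1000010 pc2: +4 =568
r67=1000011 pc3: +8 =576
r68=1000100 pc2: +4 =580
r69=1000101 pc3: +8 =588
r70=1000110 pc3: +8 =596
r71=1000111 pc4: +16 =612
r72=1001000 pc2: +4 =616
r73=1001001 pc3: +8 =624
r74=1001010 pc3: +8 =632
r75=1001011 pc4: +16 =648
r76=1001100 pc3: +8 =656
r77=1001101 pc4: +16 =672
r78=1001110 pc4: +16 =688
r79=1001111 pc5: +32 =720
r80=1010000 pc2: +4 =724
r81=1010001 pc3: +8 =732
r82=1010010 pc3: +8 =740
r83=1010011 pc4: +16 =756
r84=1010100 pc3: +8 =764
r85=1010101 pc4: +16 =780
r86=1010110 pc4: +16 =796
r87=1010111 pc5: +32 =828
r88=1011000 pc3: +8 =836

Answer: 836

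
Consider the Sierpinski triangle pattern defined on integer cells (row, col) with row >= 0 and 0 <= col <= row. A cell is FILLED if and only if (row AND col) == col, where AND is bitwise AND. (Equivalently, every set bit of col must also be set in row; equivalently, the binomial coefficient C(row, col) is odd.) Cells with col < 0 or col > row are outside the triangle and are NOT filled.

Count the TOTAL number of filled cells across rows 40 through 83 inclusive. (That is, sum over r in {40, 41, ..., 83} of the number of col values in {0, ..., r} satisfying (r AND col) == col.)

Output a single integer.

Answer: 630

Derivation:
r40=101000 pc2: +4 =4
r41=101001 pc3: +8 =12
r42=101010 pc3: +8 =20
r43=101011 pc4: +16 =36
r44=101100 pc3: +8 =44
r45=101101 pc4: +16 =60
r46=101110 pc4: +16 =76
r47=101111 pc5: +32 =108
r48=110000 pc2: +4 =112
r49=110001 pc3: +8 =120
r50=110010 pc3: +8 =128
r51=110011 pc4: +16 =144
r52=110100 pc3: +8 =152
r53=110101 pc4: +16 =168
r54=110110 pc4: +16 =184
r55=110111 pc5: +32 =216
r56=111000 pc3: +8 =224
r57=111001 pc4: +16 =240
r58=111010 pc4: +16 =256
r59=111011 pc5: +32 =288
r60=111100 pc4: +16 =304
r61=111101 pc5: +32 =336
r62=111110 pc5: +32 =368
r63=111111 pc6: +64 =432
r64=1000000 pc1: +2 =434
r65=1000001 pc2: +4 =438
r66=1000010 pc2: +4 =442
r67=1000011 pc3: +8 =450
r68=1000100 pc2: +4 =454
r69=1000101 pc3: +8 =462
r70=1000110 pc3: +8 =470
r71=1000111 pc4: +16 =486
r72=1001000 pc2: +4 =490
r73=1001001 pc3: +8 =498
r74=1001010 pc3: +8 =506
r75=1001011 pc4: +16 =522
r76=1001100 pc3: +8 =530
r77=1001101 pc4: +16 =546
r78=1001110 pc4: +16 =562
r79=1001111 pc5: +32 =594
r80=1010000 pc2: +4 =598
r81=1010001 pc3: +8 =606
r82=1010010 pc3: +8 =614
r83=1010011 pc4: +16 =630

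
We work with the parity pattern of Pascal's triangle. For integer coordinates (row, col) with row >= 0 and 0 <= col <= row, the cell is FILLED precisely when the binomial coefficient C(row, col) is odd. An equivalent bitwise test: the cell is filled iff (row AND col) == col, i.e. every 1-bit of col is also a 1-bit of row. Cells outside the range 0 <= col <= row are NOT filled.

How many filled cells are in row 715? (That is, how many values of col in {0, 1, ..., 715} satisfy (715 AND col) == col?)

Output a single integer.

715 in binary = 1011001011
popcount(715) = number of 1-bits in 1011001011 = 6
A col c satisfies (715 AND c) == c iff every set bit of c is also set in 715; each of the 6 set bits of 715 can independently be on or off in c.
count = 2^6 = 64

Answer: 64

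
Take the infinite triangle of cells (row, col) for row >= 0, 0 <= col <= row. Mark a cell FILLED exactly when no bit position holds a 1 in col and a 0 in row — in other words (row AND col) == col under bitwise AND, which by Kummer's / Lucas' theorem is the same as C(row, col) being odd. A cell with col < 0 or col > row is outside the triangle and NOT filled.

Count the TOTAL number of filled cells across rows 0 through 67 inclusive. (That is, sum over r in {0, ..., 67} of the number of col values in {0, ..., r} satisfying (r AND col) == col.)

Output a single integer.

r0=0 pc0: +1 =1
r1=1 pc1: +2 =3
r2=10 pc1: +2 =5
r3=11 pc2: +4 =9
r4=100 pc1: +2 =11
r5=101 pc2: +4 =15
r6=110 pc2: +4 =19
r7=111 pc3: +8 =27
r8=1000 pc1: +2 =29
r9=1001 pc2: +4 =33
r10=1010 pc2: +4 =37
r11=1011 pc3: +8 =45
r12=1100 pc2: +4 =49
r13=1101 pc3: +8 =57
r14=1110 pc3: +8 =65
r15=1111 pc4: +16 =81
r16=10000 pc1: +2 =83
r17=10001 pc2: +4 =87
r18=10010 pc2: +4 =91
r19=10011 pc3: +8 =99
r20=10100 pc2: +4 =103
r21=10101 pc3: +8 =111
r22=10110 pc3: +8 =119
r23=10111 pc4: +16 =135
r24=11000 pc2: +4 =139
r25=11001 pc3: +8 =147
r26=11010 pc3: +8 =155
r27=11011 pc4: +16 =171
r28=11100 pc3: +8 =179
r29=11101 pc4: +16 =195
r30=11110 pc4: +16 =211
r31=11111 pc5: +32 =243
r32=100000 pc1: +2 =245
r33=100001 pc2: +4 =249
r34=100010 pc2: +4 =253
r35=100011 pc3: +8 =261
r36=100100 pc2: +4 =265
r37=100101 pc3: +8 =273
r38=100110 pc3: +8 =281
r39=100111 pc4: +16 =297
r40=101000 pc2: +4 =301
r41=101001 pc3: +8 =309
r42=101010 pc3: +8 =317
r43=101011 pc4: +16 =333
r44=101100 pc3: +8 =341
r45=101101 pc4: +16 =357
r46=101110 pc4: +16 =373
r47=101111 pc5: +32 =405
r48=110000 pc2: +4 =409
r49=110001 pc3: +8 =417
r50=110010 pc3: +8 =425
r51=110011 pc4: +16 =441
r52=110100 pc3: +8 =449
r53=110101 pc4: +16 =465
r54=110110 pc4: +16 =481
r55=110111 pc5: +32 =513
r56=111000 pc3: +8 =521
r57=111001 pc4: +16 =537
r58=111010 pc4: +16 =553
r59=111011 pc5: +32 =585
r60=111100 pc4: +16 =601
r61=111101 pc5: +32 =633
r62=111110 pc5: +32 =665
r63=111111 pc6: +64 =729
r64=1000000 pc1: +2 =731
r65=1000001 pc2: +4 =735
r66=1000010 pc2: +4 =739
r67=1000011 pc3: +8 =747

Answer: 747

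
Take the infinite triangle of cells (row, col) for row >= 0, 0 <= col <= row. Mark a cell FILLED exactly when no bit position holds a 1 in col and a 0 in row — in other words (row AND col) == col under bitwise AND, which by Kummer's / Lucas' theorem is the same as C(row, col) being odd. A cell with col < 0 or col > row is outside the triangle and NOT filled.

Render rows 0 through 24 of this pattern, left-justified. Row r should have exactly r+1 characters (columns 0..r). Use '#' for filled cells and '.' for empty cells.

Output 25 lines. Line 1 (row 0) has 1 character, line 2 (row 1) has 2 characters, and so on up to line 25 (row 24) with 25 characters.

r0=0: #
r1=1: ##
r2=10: #.#
r3=11: ####
r4=100: #...#
r5=101: ##..##
r6=110: #.#.#.#
r7=111: ########
r8=1000: #.......#
r9=1001: ##......##
r10=1010: #.#.....#.#
r11=1011: ####....####
r12=1100: #...#...#...#
r13=1101: ##..##..##..##
r14=1110: #.#.#.#.#.#.#.#
r15=1111: ################
r16=10000: #...............#
r17=10001: ##..............##
r18=10010: #.#.............#.#
r19=10011: ####............####
r20=10100: #...#...........#...#
r21=10101: ##..##..........##..##
r22=10110: #.#.#.#.........#.#.#.#
r23=10111: ########........########
r24=11000: #.......#.......#.......#

Answer: #
##
#.#
####
#...#
##..##
#.#.#.#
########
#.......#
##......##
#.#.....#.#
####....####
#...#...#...#
##..##..##..##
#.#.#.#.#.#.#.#
################
#...............#
##..............##
#.#.............#.#
####............####
#...#...........#...#
##..##..........##..##
#.#.#.#.........#.#.#.#
########........########
#.......#.......#.......#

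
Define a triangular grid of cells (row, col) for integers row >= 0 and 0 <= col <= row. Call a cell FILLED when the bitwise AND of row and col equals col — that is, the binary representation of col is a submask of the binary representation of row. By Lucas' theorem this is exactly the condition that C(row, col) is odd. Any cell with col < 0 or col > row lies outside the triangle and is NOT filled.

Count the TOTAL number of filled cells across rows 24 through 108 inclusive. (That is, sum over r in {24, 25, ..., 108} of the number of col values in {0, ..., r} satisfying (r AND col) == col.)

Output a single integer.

Answer: 1276

Derivation:
r24=11000 pc2: +4 =4
r25=11001 pc3: +8 =12
r26=11010 pc3: +8 =20
r27=11011 pc4: +16 =36
r28=11100 pc3: +8 =44
r29=11101 pc4: +16 =60
r30=11110 pc4: +16 =76
r31=11111 pc5: +32 =108
r32=100000 pc1: +2 =110
r33=100001 pc2: +4 =114
r34=100010 pc2: +4 =118
r35=100011 pc3: +8 =126
r36=100100 pc2: +4 =130
r37=100101 pc3: +8 =138
r38=100110 pc3: +8 =146
r39=100111 pc4: +16 =162
r40=101000 pc2: +4 =166
r41=101001 pc3: +8 =174
r42=101010 pc3: +8 =182
r43=101011 pc4: +16 =198
r44=101100 pc3: +8 =206
r45=101101 pc4: +16 =222
r46=101110 pc4: +16 =238
r47=101111 pc5: +32 =270
r48=110000 pc2: +4 =274
r49=110001 pc3: +8 =282
r50=110010 pc3: +8 =290
r51=110011 pc4: +16 =306
r52=110100 pc3: +8 =314
r53=110101 pc4: +16 =330
r54=110110 pc4: +16 =346
r55=110111 pc5: +32 =378
r56=111000 pc3: +8 =386
r57=111001 pc4: +16 =402
r58=111010 pc4: +16 =418
r59=111011 pc5: +32 =450
r60=111100 pc4: +16 =466
r61=111101 pc5: +32 =498
r62=111110 pc5: +32 =530
r63=111111 pc6: +64 =594
r64=1000000 pc1: +2 =596
r65=1000001 pc2: +4 =600
r66=1000010 pc2: +4 =604
r67=1000011 pc3: +8 =612
r68=1000100 pc2: +4 =616
r69=1000101 pc3: +8 =624
r70=1000110 pc3: +8 =632
r71=1000111 pc4: +16 =648
r72=1001000 pc2: +4 =652
r73=1001001 pc3: +8 =660
r74=1001010 pc3: +8 =668
r75=1001011 pc4: +16 =684
r76=1001100 pc3: +8 =692
r77=1001101 pc4: +16 =708
r78=1001110 pc4: +16 =724
r79=1001111 pc5: +32 =756
r80=1010000 pc2: +4 =760
r81=1010001 pc3: +8 =768
r82=1010010 pc3: +8 =776
r83=1010011 pc4: +16 =792
r84=1010100 pc3: +8 =800
r85=1010101 pc4: +16 =816
r86=1010110 pc4: +16 =832
r87=1010111 pc5: +32 =864
r88=1011000 pc3: +8 =872
r89=1011001 pc4: +16 =888
r90=1011010 pc4: +16 =904
r91=1011011 pc5: +32 =936
r92=1011100 pc4: +16 =952
r93=1011101 pc5: +32 =984
r94=1011110 pc5: +32 =1016
r95=1011111 pc6: +64 =1080
r96=1100000 pc2: +4 =1084
r97=1100001 pc3: +8 =1092
r98=1100010 pc3: +8 =1100
r99=1100011 pc4: +16 =1116
r100=1100100 pc3: +8 =1124
r101=1100101 pc4: +16 =1140
r102=1100110 pc4: +16 =1156
r103=1100111 pc5: +32 =1188
r104=1101000 pc3: +8 =1196
r105=1101001 pc4: +16 =1212
r106=1101010 pc4: +16 =1228
r107=1101011 pc5: +32 =1260
r108=1101100 pc4: +16 =1276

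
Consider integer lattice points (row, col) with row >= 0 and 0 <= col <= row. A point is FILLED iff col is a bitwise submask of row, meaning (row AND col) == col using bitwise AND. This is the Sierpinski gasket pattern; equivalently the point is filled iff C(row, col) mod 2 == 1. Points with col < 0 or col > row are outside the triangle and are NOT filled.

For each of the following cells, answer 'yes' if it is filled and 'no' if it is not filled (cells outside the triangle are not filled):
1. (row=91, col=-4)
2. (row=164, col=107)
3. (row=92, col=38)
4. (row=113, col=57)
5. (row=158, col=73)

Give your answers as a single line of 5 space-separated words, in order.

(91,-4): col outside [0, 91] -> not filled
(164,107): row=0b10100100, col=0b1101011, row AND col = 0b100000 = 32; 32 != 107 -> empty
(92,38): row=0b1011100, col=0b100110, row AND col = 0b100 = 4; 4 != 38 -> empty
(113,57): row=0b1110001, col=0b111001, row AND col = 0b110001 = 49; 49 != 57 -> empty
(158,73): row=0b10011110, col=0b1001001, row AND col = 0b1000 = 8; 8 != 73 -> empty

Answer: no no no no no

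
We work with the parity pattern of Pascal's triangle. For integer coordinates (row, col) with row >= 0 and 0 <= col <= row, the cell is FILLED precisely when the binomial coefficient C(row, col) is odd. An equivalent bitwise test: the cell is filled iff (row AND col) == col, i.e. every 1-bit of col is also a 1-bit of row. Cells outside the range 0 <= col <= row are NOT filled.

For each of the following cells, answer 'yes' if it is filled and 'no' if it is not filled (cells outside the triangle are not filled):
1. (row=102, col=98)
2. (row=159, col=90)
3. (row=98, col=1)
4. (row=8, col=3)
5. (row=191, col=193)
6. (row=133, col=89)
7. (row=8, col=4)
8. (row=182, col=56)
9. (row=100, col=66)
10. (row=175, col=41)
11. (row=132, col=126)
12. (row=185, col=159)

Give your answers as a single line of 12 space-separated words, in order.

Answer: yes no no no no no no no no yes no no

Derivation:
(102,98): row=0b1100110, col=0b1100010, row AND col = 0b1100010 = 98; 98 == 98 -> filled
(159,90): row=0b10011111, col=0b1011010, row AND col = 0b11010 = 26; 26 != 90 -> empty
(98,1): row=0b1100010, col=0b1, row AND col = 0b0 = 0; 0 != 1 -> empty
(8,3): row=0b1000, col=0b11, row AND col = 0b0 = 0; 0 != 3 -> empty
(191,193): col outside [0, 191] -> not filled
(133,89): row=0b10000101, col=0b1011001, row AND col = 0b1 = 1; 1 != 89 -> empty
(8,4): row=0b1000, col=0b100, row AND col = 0b0 = 0; 0 != 4 -> empty
(182,56): row=0b10110110, col=0b111000, row AND col = 0b110000 = 48; 48 != 56 -> empty
(100,66): row=0b1100100, col=0b1000010, row AND col = 0b1000000 = 64; 64 != 66 -> empty
(175,41): row=0b10101111, col=0b101001, row AND col = 0b101001 = 41; 41 == 41 -> filled
(132,126): row=0b10000100, col=0b1111110, row AND col = 0b100 = 4; 4 != 126 -> empty
(185,159): row=0b10111001, col=0b10011111, row AND col = 0b10011001 = 153; 153 != 159 -> empty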